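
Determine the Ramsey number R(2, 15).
R(2, 15) = 15

R(2, k) = k for all k ≥ 2: in a 2-colouring of K_k, either some edge is red (a red K_2) or all edges are blue (a blue K_k). And K_{14} coloured all-blue has no blue K_15, so R(2, 15) > 14. Hence R(2, 15) = 15.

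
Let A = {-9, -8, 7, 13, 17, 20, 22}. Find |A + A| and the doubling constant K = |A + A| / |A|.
K = |A + A| / |A| = 27/7

Enumerate A + A = {a + b : a, b ∈ A}. With |A| = 7, there are |A|^2 = 49 ordered sum pairs; collecting distinct values, A + A = {-18, -17, -16, -2, -1, 4, 5, 8, 9, 11, 12, 13, 14, 20, 24, 26, 27, 29, 30, 33, 34, 35, 37, 39, 40, 42, 44}, so |A + A| = 27. Thus K = 27/7. For comparison, the minimum possible |A + A| over all 7-element sets is 2·7 − 1 = 13 (so min K = 13/7), attained only by arithmetic progressions.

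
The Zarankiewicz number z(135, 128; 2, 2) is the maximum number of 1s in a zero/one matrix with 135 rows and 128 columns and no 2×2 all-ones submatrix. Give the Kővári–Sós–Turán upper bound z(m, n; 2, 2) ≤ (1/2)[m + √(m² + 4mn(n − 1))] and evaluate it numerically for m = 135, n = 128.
z(135, 128; 2, 2) ≤ (1/2)[135 + √(135² + 4·135·128·127)] = (1/2)[135 + √8796465] = 1550.4418

Kővári–Sós–Turán: let r_1, ..., r_135 be the row sums and z = Σ r_i the total number of 1s. Each pair of columns can share at most one row with both entries 1 (else a 2×2 all-ones block appears), so Σ_i C(r_i, 2) ≤ C(128, 2) = 8128. By convexity Σ_i C(r_i, 2) ≥ 135·C(z/135, 2) = z(z − 135)/(2·135), giving z² − 135z − 135·128·127 ≤ 0 and hence z ≤ (1/2)[135 + √(18225 + 4·2194560)] = (1/2)[135 + √8796465] ≈ (1/2)(135 + 2965.8835) = 1550.4418.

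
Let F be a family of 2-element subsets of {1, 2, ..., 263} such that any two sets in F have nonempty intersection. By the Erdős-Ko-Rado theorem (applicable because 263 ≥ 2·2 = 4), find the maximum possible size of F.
max |F| = C(262, 1) = 262

The Erdős-Ko-Rado theorem states: for n ≥ 2k, an intersecting family of k-subsets of an n-element set has size at most C(n − 1, k − 1), with equality for 'star' families {A ⊆ [n] : |A| = k, i ∈ A} (fix an element i). For n = 263, k = 2: C(262, 1) = 262.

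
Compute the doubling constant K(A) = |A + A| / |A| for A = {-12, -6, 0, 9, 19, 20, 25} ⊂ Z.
K = |A + A| / |A| = 25/7

Enumerate A + A = {a + b : a, b ∈ A}. With |A| = 7, there are |A|^2 = 49 ordered sum pairs; collecting distinct values, A + A = {-24, -18, -12, -6, -3, 0, 3, 7, 8, 9, 13, 14, 18, 19, 20, 25, 28, 29, 34, 38, 39, 40, 44, 45, 50}, so |A + A| = 25. Thus K = 25/7. For comparison, the minimum possible |A + A| over all 7-element sets is 2·7 − 1 = 13 (so min K = 13/7), attained only by arithmetic progressions.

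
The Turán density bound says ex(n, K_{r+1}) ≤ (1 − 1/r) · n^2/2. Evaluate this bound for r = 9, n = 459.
Turán density bound = (8/9) · 459^2/2 = 93636

Turán's theorem: ex(n, K_{r+1}) is achieved by the complete r-partite Turán graph T(n, r) with parts as balanced as possible, and is at most (1 − 1/r) · n^2/2. For r = 9, n = 459: the density bound is (8/9) · 210681/2 = 93636. Since 9 ∣ 459, the Turán graph T(459, 9) has parts of equal size 51, and its edge count e(T(459, 9)) = 93636 attains the density bound exactly.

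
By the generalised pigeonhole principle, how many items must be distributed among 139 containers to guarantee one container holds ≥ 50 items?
n = (50 − 1)·139 + 1 = 6812

By the generalised pigeonhole principle, to guarantee some box contains ≥ r objects we need more than (r − 1) · k objects total. Threshold: n = (r − 1) · k + 1. With r = 50 and k = 139: n = 49 · 139 + 1 = 6811 + 1 = 6812. For n = 6811 = 49 · 139, we can put exactly 49 objects in every box, avoiding 50 in any single one — so 6812 is tight.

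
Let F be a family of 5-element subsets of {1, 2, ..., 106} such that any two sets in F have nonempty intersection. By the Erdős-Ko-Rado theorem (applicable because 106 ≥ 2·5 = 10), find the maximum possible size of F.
max |F| = C(105, 4) = 4780230

Erdős-Ko-Rado (1961): when n ≥ 2k, max |F| = C(n−1, k−1). The bound is attained by the star {A : i ∈ A} for any fixed i ∈ [n]. Here C(106−1, 5−1) = C(105, 4) = 4780230.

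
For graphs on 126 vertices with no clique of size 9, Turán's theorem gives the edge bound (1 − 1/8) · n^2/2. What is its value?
Turán density bound = (7/8) · 126^2/2 = 27783/4 ≈ 6945.75

Turán's theorem: ex(n, K_{r+1}) is achieved by the complete r-partite Turán graph T(n, r) with parts as balanced as possible, and is at most (1 − 1/r) · n^2/2. For r = 8, n = 126: the density bound is (7/8) · 15876/2 = 27783/4 ≈ 6945.75. The integer-valued extremum is e(T(126, 8)) = 6945, which is strictly less than the density bound 27783/4 since 8 ∤ 126 (the parts of T(126, 8) cannot all be equal).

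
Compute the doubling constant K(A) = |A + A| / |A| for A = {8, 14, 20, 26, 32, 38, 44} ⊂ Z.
K = |A + A| / |A| = 13/7

Enumerate A + A = {a + b : a, b ∈ A}. With |A| = 7, there are |A|^2 = 49 ordered sum pairs; collecting distinct values, A + A = {16, 22, 28, 34, 40, 46, 52, 58, 64, 70, 76, 82, 88}, so |A + A| = 13. Thus K = 13/7. Here |A + A| = 2|A| − 1 = 13, the minimum possible — so K = 13/7 is minimal, which holds iff A is an arithmetic progression.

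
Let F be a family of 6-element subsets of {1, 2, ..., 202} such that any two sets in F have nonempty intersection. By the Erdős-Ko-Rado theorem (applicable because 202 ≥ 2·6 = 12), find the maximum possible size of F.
max |F| = C(201, 5) = 2600334990

Erdős-Ko-Rado (1961): when n ≥ 2k, max |F| = C(n−1, k−1). The bound is attained by the star {A : i ∈ A} for any fixed i ∈ [n]. Here C(202−1, 6−1) = C(201, 5) = 2600334990.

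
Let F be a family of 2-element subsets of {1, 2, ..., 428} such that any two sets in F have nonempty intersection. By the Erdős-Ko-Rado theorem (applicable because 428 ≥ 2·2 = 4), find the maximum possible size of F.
max |F| = C(427, 1) = 427

The Erdős-Ko-Rado theorem states: for n ≥ 2k, an intersecting family of k-subsets of an n-element set has size at most C(n − 1, k − 1), with equality for 'star' families {A ⊆ [n] : |A| = k, i ∈ A} (fix an element i). For n = 428, k = 2: C(427, 1) = 427.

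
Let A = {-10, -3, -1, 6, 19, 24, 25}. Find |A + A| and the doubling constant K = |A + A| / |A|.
K = |A + A| / |A| = 27/7

Enumerate A + A = {a + b : a, b ∈ A}. With |A| = 7, there are |A|^2 = 49 ordered sum pairs; collecting distinct values, A + A = {-20, -13, -11, -6, -4, -2, 3, 5, 9, 12, 14, 15, 16, 18, 21, 22, 23, 24, 25, 30, 31, 38, 43, 44, 48, 49, 50}, so |A + A| = 27. Thus K = 27/7. For comparison, the minimum possible |A + A| over all 7-element sets is 2·7 − 1 = 13 (so min K = 13/7), attained only by arithmetic progressions.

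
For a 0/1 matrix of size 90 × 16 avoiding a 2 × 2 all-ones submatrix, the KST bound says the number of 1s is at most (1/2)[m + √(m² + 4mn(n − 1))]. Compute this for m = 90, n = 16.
z(90, 16; 2, 2) ≤ (1/2)[90 + √(90² + 4·90·16·15)] = (1/2)[90 + √94500] = 198.7043

Kővári–Sós–Turán: let r_1, ..., r_90 be the row sums and z = Σ r_i the total number of 1s. Each pair of columns can share at most one row with both entries 1 (else a 2×2 all-ones block appears), so Σ_i C(r_i, 2) ≤ C(16, 2) = 120. By convexity Σ_i C(r_i, 2) ≥ 90·C(z/90, 2) = z(z − 90)/(2·90), giving z² − 90z − 90·16·15 ≤ 0 and hence z ≤ (1/2)[90 + √(8100 + 4·21600)] = (1/2)[90 + √94500] ≈ (1/2)(90 + 307.4085) = 198.7043.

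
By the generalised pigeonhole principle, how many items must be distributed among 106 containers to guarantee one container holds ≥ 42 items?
n = (42 − 1)·106 + 1 = 4347

By the generalised pigeonhole principle, to guarantee some box contains ≥ r objects we need more than (r − 1) · k objects total. Threshold: n = (r − 1) · k + 1. With r = 42 and k = 106: n = 41 · 106 + 1 = 4346 + 1 = 4347. For n = 4346 = 41 · 106, we can put exactly 41 objects in every box, avoiding 42 in any single one — so 4347 is tight.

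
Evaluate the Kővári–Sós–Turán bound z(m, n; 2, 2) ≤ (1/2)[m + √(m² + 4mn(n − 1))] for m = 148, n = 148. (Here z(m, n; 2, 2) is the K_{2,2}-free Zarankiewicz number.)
z(148, 148; 2, 2) ≤ (1/2)[148 + √(148² + 4·148·148·147)] = (1/2)[148 + √12901456] = 1869.9298

Kővári–Sós–Turán: let r_1, ..., r_148 be the row sums and z = Σ r_i the total number of 1s. Each pair of columns can share at most one row with both entries 1 (else a 2×2 all-ones block appears), so Σ_i C(r_i, 2) ≤ C(148, 2) = 10878. By convexity Σ_i C(r_i, 2) ≥ 148·C(z/148, 2) = z(z − 148)/(2·148), giving z² − 148z − 148·148·147 ≤ 0 and hence z ≤ (1/2)[148 + √(21904 + 4·3219888)] = (1/2)[148 + √12901456] ≈ (1/2)(148 + 3591.8597) = 1869.9298.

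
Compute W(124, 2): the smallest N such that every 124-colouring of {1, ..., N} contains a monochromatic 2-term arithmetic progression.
W(124, 2) = 124 + 1 = 125

A 2-term AP is any pair of integers, so a monochromatic 2-AP exists iff some colour is used at least twice. With 124 colours, the colouring i ↦ i on {1, ..., 124} uses each colour once, avoiding any monochromatic pair, so W(124, 2) > 124. For {1, ..., 125}, pigeonhole forces two integers of the same colour, which form a monochromatic 2-AP. Hence W(124, 2) = 125.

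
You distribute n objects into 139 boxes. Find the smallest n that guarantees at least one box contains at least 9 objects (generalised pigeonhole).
n = (9 − 1)·139 + 1 = 1113

By the generalised pigeonhole principle, to guarantee some box contains ≥ r objects we need more than (r − 1) · k objects total. Threshold: n = (r − 1) · k + 1. With r = 9 and k = 139: n = 8 · 139 + 1 = 1112 + 1 = 1113. For n = 1112 = 8 · 139, we can put exactly 8 objects in every box, avoiding 9 in any single one — so 1113 is tight.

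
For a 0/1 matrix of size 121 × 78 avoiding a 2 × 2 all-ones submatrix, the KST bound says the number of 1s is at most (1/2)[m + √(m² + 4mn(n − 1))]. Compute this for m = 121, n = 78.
z(121, 78; 2, 2) ≤ (1/2)[121 + √(121² + 4·121·78·77)] = (1/2)[121 + √2921545] = 915.1264

Kővári–Sós–Turán: let r_1, ..., r_121 be the row sums and z = Σ r_i the total number of 1s. Each pair of columns can share at most one row with both entries 1 (else a 2×2 all-ones block appears), so Σ_i C(r_i, 2) ≤ C(78, 2) = 3003. By convexity Σ_i C(r_i, 2) ≥ 121·C(z/121, 2) = z(z − 121)/(2·121), giving z² − 121z − 121·78·77 ≤ 0 and hence z ≤ (1/2)[121 + √(14641 + 4·726726)] = (1/2)[121 + √2921545] ≈ (1/2)(121 + 1709.2528) = 915.1264.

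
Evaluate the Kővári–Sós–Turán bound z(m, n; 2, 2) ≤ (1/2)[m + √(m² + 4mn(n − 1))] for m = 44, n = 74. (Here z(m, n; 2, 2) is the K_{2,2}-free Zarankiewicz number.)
z(44, 74; 2, 2) ≤ (1/2)[44 + √(44² + 4·44·74·73)] = (1/2)[44 + √952688] = 510.0287

Kővári–Sós–Turán: let r_1, ..., r_44 be the row sums and z = Σ r_i the total number of 1s. Each pair of columns can share at most one row with both entries 1 (else a 2×2 all-ones block appears), so Σ_i C(r_i, 2) ≤ C(74, 2) = 2701. By convexity Σ_i C(r_i, 2) ≥ 44·C(z/44, 2) = z(z − 44)/(2·44), giving z² − 44z − 44·74·73 ≤ 0 and hence z ≤ (1/2)[44 + √(1936 + 4·237688)] = (1/2)[44 + √952688] ≈ (1/2)(44 + 976.0574) = 510.0287.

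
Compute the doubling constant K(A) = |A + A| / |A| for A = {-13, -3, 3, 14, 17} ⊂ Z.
K = |A + A| / |A| = 15/5 = 3

Enumerate A + A = {a + b : a, b ∈ A}. With |A| = 5, there are |A|^2 = 25 ordered sum pairs; collecting distinct values, A + A = {-26, -16, -10, -6, 0, 1, 4, 6, 11, 14, 17, 20, 28, 31, 34}, so |A + A| = 15. Thus K = 15/5 = 3. For comparison, the minimum possible |A + A| over all 5-element sets is 2·5 − 1 = 9 (so min K = 9/5), attained only by arithmetic progressions.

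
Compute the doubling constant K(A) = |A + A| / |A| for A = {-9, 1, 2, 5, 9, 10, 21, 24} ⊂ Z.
K = |A + A| / |A| = 31/8

Enumerate A + A = {a + b : a, b ∈ A}. With |A| = 8, there are |A|^2 = 64 ordered sum pairs; collecting distinct values, A + A = {-18, -8, -7, -4, 0, 1, 2, 3, 4, 6, 7, 10, 11, 12, 14, 15, 18, 19, 20, 22, 23, 25, 26, 29, 30, 31, 33, 34, 42, 45, 48}, so |A + A| = 31. Thus K = 31/8. For comparison, the minimum possible |A + A| over all 8-element sets is 2·8 − 1 = 15 (so min K = 15/8), attained only by arithmetic progressions.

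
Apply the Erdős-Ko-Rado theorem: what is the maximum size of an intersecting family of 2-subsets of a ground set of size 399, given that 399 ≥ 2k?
max |F| = C(398, 1) = 398

Erdős-Ko-Rado (1961): when n ≥ 2k, max |F| = C(n−1, k−1). The bound is attained by the star {A : i ∈ A} for any fixed i ∈ [n]. Here C(399−1, 2−1) = C(398, 1) = 398.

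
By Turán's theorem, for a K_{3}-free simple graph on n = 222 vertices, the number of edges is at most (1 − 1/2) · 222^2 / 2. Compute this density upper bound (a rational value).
Turán density bound = (1/2) · 222^2/2 = 12321

Turán's theorem: ex(n, K_{r+1}) is achieved by the complete r-partite Turán graph T(n, r) with parts as balanced as possible, and is at most (1 − 1/r) · n^2/2. For r = 2, n = 222: the density bound is (1/2) · 49284/2 = 12321. Since 2 ∣ 222, the Turán graph T(222, 2) has parts of equal size 111, and its edge count e(T(222, 2)) = 12321 attains the density bound exactly.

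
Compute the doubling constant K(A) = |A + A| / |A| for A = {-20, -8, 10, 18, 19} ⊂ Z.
K = |A + A| / |A| = 15/5 = 3

Enumerate A + A = {a + b : a, b ∈ A}. With |A| = 5, there are |A|^2 = 25 ordered sum pairs; collecting distinct values, A + A = {-40, -28, -16, -10, -2, -1, 2, 10, 11, 20, 28, 29, 36, 37, 38}, so |A + A| = 15. Thus K = 15/5 = 3. For comparison, the minimum possible |A + A| over all 5-element sets is 2·5 − 1 = 9 (so min K = 9/5), attained only by arithmetic progressions.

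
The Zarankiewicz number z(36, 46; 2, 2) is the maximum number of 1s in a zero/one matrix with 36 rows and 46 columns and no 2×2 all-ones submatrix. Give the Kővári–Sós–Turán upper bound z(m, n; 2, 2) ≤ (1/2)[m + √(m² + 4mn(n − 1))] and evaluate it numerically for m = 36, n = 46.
z(36, 46; 2, 2) ≤ (1/2)[36 + √(36² + 4·36·46·45)] = (1/2)[36 + √299376] = 291.5763

Kővári–Sós–Turán: let r_1, ..., r_36 be the row sums and z = Σ r_i the total number of 1s. Each pair of columns can share at most one row with both entries 1 (else a 2×2 all-ones block appears), so Σ_i C(r_i, 2) ≤ C(46, 2) = 1035. By convexity Σ_i C(r_i, 2) ≥ 36·C(z/36, 2) = z(z − 36)/(2·36), giving z² − 36z − 36·46·45 ≤ 0 and hence z ≤ (1/2)[36 + √(1296 + 4·74520)] = (1/2)[36 + √299376] ≈ (1/2)(36 + 547.1526) = 291.5763.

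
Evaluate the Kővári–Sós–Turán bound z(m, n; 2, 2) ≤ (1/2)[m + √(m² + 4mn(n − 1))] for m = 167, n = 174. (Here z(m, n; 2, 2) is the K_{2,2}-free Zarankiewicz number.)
z(167, 174; 2, 2) ≤ (1/2)[167 + √(167² + 4·167·174·173)] = (1/2)[167 + √20136025] = 2327.1591

Kővári–Sós–Turán: let r_1, ..., r_167 be the row sums and z = Σ r_i the total number of 1s. Each pair of columns can share at most one row with both entries 1 (else a 2×2 all-ones block appears), so Σ_i C(r_i, 2) ≤ C(174, 2) = 15051. By convexity Σ_i C(r_i, 2) ≥ 167·C(z/167, 2) = z(z − 167)/(2·167), giving z² − 167z − 167·174·173 ≤ 0 and hence z ≤ (1/2)[167 + √(27889 + 4·5027034)] = (1/2)[167 + √20136025] ≈ (1/2)(167 + 4487.3182) = 2327.1591.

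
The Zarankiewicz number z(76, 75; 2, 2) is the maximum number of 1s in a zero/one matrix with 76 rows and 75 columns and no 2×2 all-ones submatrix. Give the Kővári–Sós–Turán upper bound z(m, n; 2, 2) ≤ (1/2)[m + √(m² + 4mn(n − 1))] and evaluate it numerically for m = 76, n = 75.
z(76, 75; 2, 2) ≤ (1/2)[76 + √(76² + 4·76·75·74)] = (1/2)[76 + √1692976] = 688.5721

Kővári–Sós–Turán: let r_1, ..., r_76 be the row sums and z = Σ r_i the total number of 1s. Each pair of columns can share at most one row with both entries 1 (else a 2×2 all-ones block appears), so Σ_i C(r_i, 2) ≤ C(75, 2) = 2775. By convexity Σ_i C(r_i, 2) ≥ 76·C(z/76, 2) = z(z − 76)/(2·76), giving z² − 76z − 76·75·74 ≤ 0 and hence z ≤ (1/2)[76 + √(5776 + 4·421800)] = (1/2)[76 + √1692976] ≈ (1/2)(76 + 1301.1441) = 688.5721.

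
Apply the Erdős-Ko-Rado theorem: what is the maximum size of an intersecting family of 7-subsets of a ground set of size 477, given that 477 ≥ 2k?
max |F| = C(476, 6) = 15652022159620

Erdős-Ko-Rado (1961): when n ≥ 2k, max |F| = C(n−1, k−1). The bound is attained by the star {A : i ∈ A} for any fixed i ∈ [n]. Here C(477−1, 7−1) = C(476, 6) = 15652022159620.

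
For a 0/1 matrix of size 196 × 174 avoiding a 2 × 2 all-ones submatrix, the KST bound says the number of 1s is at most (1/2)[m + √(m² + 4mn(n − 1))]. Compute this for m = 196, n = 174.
z(196, 174; 2, 2) ≤ (1/2)[196 + √(196² + 4·196·174·173)] = (1/2)[196 + √23638384] = 2528.9661

Kővári–Sós–Turán: let r_1, ..., r_196 be the row sums and z = Σ r_i the total number of 1s. Each pair of columns can share at most one row with both entries 1 (else a 2×2 all-ones block appears), so Σ_i C(r_i, 2) ≤ C(174, 2) = 15051. By convexity Σ_i C(r_i, 2) ≥ 196·C(z/196, 2) = z(z − 196)/(2·196), giving z² − 196z − 196·174·173 ≤ 0 and hence z ≤ (1/2)[196 + √(38416 + 4·5899992)] = (1/2)[196 + √23638384] ≈ (1/2)(196 + 4861.9321) = 2528.9661.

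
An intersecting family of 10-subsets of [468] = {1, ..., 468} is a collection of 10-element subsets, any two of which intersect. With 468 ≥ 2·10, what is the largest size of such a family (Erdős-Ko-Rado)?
max |F| = C(467, 9) = 2694046621027065810

The Erdős-Ko-Rado theorem states: for n ≥ 2k, an intersecting family of k-subsets of an n-element set has size at most C(n − 1, k − 1), with equality for 'star' families {A ⊆ [n] : |A| = k, i ∈ A} (fix an element i). For n = 468, k = 10: C(467, 9) = 2694046621027065810.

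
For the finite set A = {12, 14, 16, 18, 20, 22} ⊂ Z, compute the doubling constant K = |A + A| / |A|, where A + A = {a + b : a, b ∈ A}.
K = |A + A| / |A| = 11/6

Enumerate A + A = {a + b : a, b ∈ A}. With |A| = 6, there are |A|^2 = 36 ordered sum pairs; collecting distinct values, A + A = {24, 26, 28, 30, 32, 34, 36, 38, 40, 42, 44}, so |A + A| = 11. Thus K = 11/6. Here |A + A| = 2|A| − 1 = 11, the minimum possible — so K = 11/6 is minimal, which holds iff A is an arithmetic progression.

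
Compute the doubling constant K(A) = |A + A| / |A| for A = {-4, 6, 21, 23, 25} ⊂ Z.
K = |A + A| / |A| = 14/5

Enumerate A + A = {a + b : a, b ∈ A}. With |A| = 5, there are |A|^2 = 25 ordered sum pairs; collecting distinct values, A + A = {-8, 2, 12, 17, 19, 21, 27, 29, 31, 42, 44, 46, 48, 50}, so |A + A| = 14. Thus K = 14/5. For comparison, the minimum possible |A + A| over all 5-element sets is 2·5 − 1 = 9 (so min K = 9/5), attained only by arithmetic progressions.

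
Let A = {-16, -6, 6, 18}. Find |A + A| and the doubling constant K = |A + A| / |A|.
K = |A + A| / |A| = 9/4

Enumerate A + A = {a + b : a, b ∈ A}. With |A| = 4, there are |A|^2 = 16 ordered sum pairs; collecting distinct values, A + A = {-32, -22, -12, -10, 0, 2, 12, 24, 36}, so |A + A| = 9. Thus K = 9/4. For comparison, the minimum possible |A + A| over all 4-element sets is 2·4 − 1 = 7 (so min K = 7/4), attained only by arithmetic progressions.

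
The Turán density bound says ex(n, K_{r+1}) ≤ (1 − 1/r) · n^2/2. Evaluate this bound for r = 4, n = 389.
Turán density bound = (3/4) · 389^2/2 = 453963/8 ≈ 56745.375

Turán's theorem: ex(n, K_{r+1}) is achieved by the complete r-partite Turán graph T(n, r) with parts as balanced as possible, and is at most (1 − 1/r) · n^2/2. For r = 4, n = 389: the density bound is (3/4) · 151321/2 = 453963/8 ≈ 56745.375. The integer-valued extremum is e(T(389, 4)) = 56745, which is strictly less than the density bound 453963/8 since 4 ∤ 389 (the parts of T(389, 4) cannot all be equal).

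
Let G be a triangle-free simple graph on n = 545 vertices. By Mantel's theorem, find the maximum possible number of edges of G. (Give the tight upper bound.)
ex(545, K_3) = ⌊545^2/4⌋ = 74256

Mantel (1907): a triangle-free graph on n vertices has at most ⌊n^2/4⌋ edges, with equality for the complete bipartite graph K_{⌊n/2⌋, ⌈n/2⌉}. For n = 545: ⌊545^2/4⌋ = ⌊297025/4⌋ = 74256. The extremal graph is K_{272, 273}, which has 272·273 = 74256 edges.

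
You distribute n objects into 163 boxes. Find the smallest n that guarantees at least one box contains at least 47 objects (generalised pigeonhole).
n = (47 − 1)·163 + 1 = 7499

By the generalised pigeonhole principle, to guarantee some box contains ≥ r objects we need more than (r − 1) · k objects total. Threshold: n = (r − 1) · k + 1. With r = 47 and k = 163: n = 46 · 163 + 1 = 7498 + 1 = 7499. For n = 7498 = 46 · 163, we can put exactly 46 objects in every box, avoiding 47 in any single one — so 7499 is tight.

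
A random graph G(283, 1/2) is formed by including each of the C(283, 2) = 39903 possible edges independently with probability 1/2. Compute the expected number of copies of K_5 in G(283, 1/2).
E[# K_5] = C(283, 5) · (1/2)^C(5, 2) = 14598991386 / 2^10 = 7299495693/512 ≈ 14256827.525391

For each 5-subset S of vertices (there are C(283, 5) = 14598991386 such S), let X_S = 1 if S induces a K_5 (all C(5, 2) = 10 edges present). Then P(X_S = 1) = (1/2)^10 = 1/1024. By linearity of expectation, E[# K_5] = C(283, 5) · (1/2)^10 = 14598991386 / 1024 = 7299495693/512 ≈ 14256827.525391.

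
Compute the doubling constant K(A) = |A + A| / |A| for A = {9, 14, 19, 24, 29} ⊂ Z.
K = |A + A| / |A| = 9/5

Enumerate A + A = {a + b : a, b ∈ A}. With |A| = 5, there are |A|^2 = 25 ordered sum pairs; collecting distinct values, A + A = {18, 23, 28, 33, 38, 43, 48, 53, 58}, so |A + A| = 9. Thus K = 9/5. Here |A + A| = 2|A| − 1 = 9, the minimum possible — so K = 9/5 is minimal, which holds iff A is an arithmetic progression.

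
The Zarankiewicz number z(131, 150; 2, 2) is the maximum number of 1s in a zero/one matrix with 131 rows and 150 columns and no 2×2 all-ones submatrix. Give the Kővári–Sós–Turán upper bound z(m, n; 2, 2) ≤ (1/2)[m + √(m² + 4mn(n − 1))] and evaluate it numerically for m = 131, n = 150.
z(131, 150; 2, 2) ≤ (1/2)[131 + √(131² + 4·131·150·149)] = (1/2)[131 + √11728561] = 1777.8493

Kővári–Sós–Turán: let r_1, ..., r_131 be the row sums and z = Σ r_i the total number of 1s. Each pair of columns can share at most one row with both entries 1 (else a 2×2 all-ones block appears), so Σ_i C(r_i, 2) ≤ C(150, 2) = 11175. By convexity Σ_i C(r_i, 2) ≥ 131·C(z/131, 2) = z(z − 131)/(2·131), giving z² − 131z − 131·150·149 ≤ 0 and hence z ≤ (1/2)[131 + √(17161 + 4·2927850)] = (1/2)[131 + √11728561] ≈ (1/2)(131 + 3424.6987) = 1777.8493.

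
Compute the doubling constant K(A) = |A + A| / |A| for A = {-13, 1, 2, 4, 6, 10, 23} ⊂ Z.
K = |A + A| / |A| = 25/7

Enumerate A + A = {a + b : a, b ∈ A}. With |A| = 7, there are |A|^2 = 49 ordered sum pairs; collecting distinct values, A + A = {-26, -12, -11, -9, -7, -3, 2, 3, 4, 5, 6, 7, 8, 10, 11, 12, 14, 16, 20, 24, 25, 27, 29, 33, 46}, so |A + A| = 25. Thus K = 25/7. For comparison, the minimum possible |A + A| over all 7-element sets is 2·7 − 1 = 13 (so min K = 13/7), attained only by arithmetic progressions.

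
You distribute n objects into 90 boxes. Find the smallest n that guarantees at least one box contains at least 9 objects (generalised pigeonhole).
n = (9 − 1)·90 + 1 = 721

By the generalised pigeonhole principle, to guarantee some box contains ≥ r objects we need more than (r − 1) · k objects total. Threshold: n = (r − 1) · k + 1. With r = 9 and k = 90: n = 8 · 90 + 1 = 720 + 1 = 721. For n = 720 = 8 · 90, we can put exactly 8 objects in every box, avoiding 9 in any single one — so 721 is tight.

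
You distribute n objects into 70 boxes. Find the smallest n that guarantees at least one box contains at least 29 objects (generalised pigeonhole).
n = (29 − 1)·70 + 1 = 1961

By the generalised pigeonhole principle, to guarantee some box contains ≥ r objects we need more than (r − 1) · k objects total. Threshold: n = (r − 1) · k + 1. With r = 29 and k = 70: n = 28 · 70 + 1 = 1960 + 1 = 1961. For n = 1960 = 28 · 70, we can put exactly 28 objects in every box, avoiding 29 in any single one — so 1961 is tight.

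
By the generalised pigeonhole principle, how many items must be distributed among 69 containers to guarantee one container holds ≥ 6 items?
n = (6 − 1)·69 + 1 = 346

By the generalised pigeonhole principle, to guarantee some box contains ≥ r objects we need more than (r − 1) · k objects total. Threshold: n = (r − 1) · k + 1. With r = 6 and k = 69: n = 5 · 69 + 1 = 345 + 1 = 346. For n = 345 = 5 · 69, we can put exactly 5 objects in every box, avoiding 6 in any single one — so 346 is tight.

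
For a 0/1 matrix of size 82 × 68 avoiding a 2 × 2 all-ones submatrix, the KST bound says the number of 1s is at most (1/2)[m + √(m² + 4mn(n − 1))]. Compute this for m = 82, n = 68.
z(82, 68; 2, 2) ≤ (1/2)[82 + √(82² + 4·82·68·67)] = (1/2)[82 + √1501092] = 653.5953

Kővári–Sós–Turán: let r_1, ..., r_82 be the row sums and z = Σ r_i the total number of 1s. Each pair of columns can share at most one row with both entries 1 (else a 2×2 all-ones block appears), so Σ_i C(r_i, 2) ≤ C(68, 2) = 2278. By convexity Σ_i C(r_i, 2) ≥ 82·C(z/82, 2) = z(z − 82)/(2·82), giving z² − 82z − 82·68·67 ≤ 0 and hence z ≤ (1/2)[82 + √(6724 + 4·373592)] = (1/2)[82 + √1501092] ≈ (1/2)(82 + 1225.1906) = 653.5953.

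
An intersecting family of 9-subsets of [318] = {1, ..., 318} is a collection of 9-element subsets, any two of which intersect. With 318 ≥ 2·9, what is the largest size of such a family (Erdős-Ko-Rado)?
max |F| = C(317, 8) = 2313593405249685

The Erdős-Ko-Rado theorem states: for n ≥ 2k, an intersecting family of k-subsets of an n-element set has size at most C(n − 1, k − 1), with equality for 'star' families {A ⊆ [n] : |A| = k, i ∈ A} (fix an element i). For n = 318, k = 9: C(317, 8) = 2313593405249685.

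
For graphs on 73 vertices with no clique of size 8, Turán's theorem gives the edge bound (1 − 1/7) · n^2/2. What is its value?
Turán density bound = (6/7) · 73^2/2 = 15987/7 ≈ 2283.8571

Turán's theorem: ex(n, K_{r+1}) is achieved by the complete r-partite Turán graph T(n, r) with parts as balanced as possible, and is at most (1 − 1/r) · n^2/2. For r = 7, n = 73: the density bound is (6/7) · 5329/2 = 15987/7 ≈ 2283.8571. The integer-valued extremum is e(T(73, 7)) = 2283, which is strictly less than the density bound 15987/7 since 7 ∤ 73 (the parts of T(73, 7) cannot all be equal).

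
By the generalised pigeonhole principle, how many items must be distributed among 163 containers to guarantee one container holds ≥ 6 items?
n = (6 − 1)·163 + 1 = 816

By the generalised pigeonhole principle, to guarantee some box contains ≥ r objects we need more than (r − 1) · k objects total. Threshold: n = (r − 1) · k + 1. With r = 6 and k = 163: n = 5 · 163 + 1 = 815 + 1 = 816. For n = 815 = 5 · 163, we can put exactly 5 objects in every box, avoiding 6 in any single one — so 816 is tight.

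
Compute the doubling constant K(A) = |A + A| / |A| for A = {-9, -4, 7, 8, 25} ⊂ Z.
K = |A + A| / |A| = 14/5

Enumerate A + A = {a + b : a, b ∈ A}. With |A| = 5, there are |A|^2 = 25 ordered sum pairs; collecting distinct values, A + A = {-18, -13, -8, -2, -1, 3, 4, 14, 15, 16, 21, 32, 33, 50}, so |A + A| = 14. Thus K = 14/5. For comparison, the minimum possible |A + A| over all 5-element sets is 2·5 − 1 = 9 (so min K = 9/5), attained only by arithmetic progressions.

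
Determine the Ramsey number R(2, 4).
R(2, 4) = 4

R(2, k) = k for all k ≥ 2: in a 2-colouring of K_k, either some edge is red (a red K_2) or all edges are blue (a blue K_k). And K_{3} coloured all-blue has no blue K_4, so R(2, 4) > 3. Hence R(2, 4) = 4.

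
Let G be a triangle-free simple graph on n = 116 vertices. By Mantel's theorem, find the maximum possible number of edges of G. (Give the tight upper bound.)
ex(116, K_3) = ⌊116^2/4⌋ = 3364

Mantel (1907): a triangle-free graph on n vertices has at most ⌊n^2/4⌋ edges, with equality for the complete bipartite graph K_{⌊n/2⌋, ⌈n/2⌉}. For n = 116: ⌊116^2/4⌋ = ⌊13456/4⌋ = 3364. The extremal graph is K_{58, 58}, which has 58·58 = 3364 edges.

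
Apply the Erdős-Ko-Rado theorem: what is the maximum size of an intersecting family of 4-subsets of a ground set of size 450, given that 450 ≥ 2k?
max |F| = C(449, 3) = 14985824

The Erdős-Ko-Rado theorem states: for n ≥ 2k, an intersecting family of k-subsets of an n-element set has size at most C(n − 1, k − 1), with equality for 'star' families {A ⊆ [n] : |A| = k, i ∈ A} (fix an element i). For n = 450, k = 4: C(449, 3) = 14985824.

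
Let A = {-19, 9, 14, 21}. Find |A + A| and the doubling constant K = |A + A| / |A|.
K = |A + A| / |A| = 10/4 = 5/2

Enumerate A + A = {a + b : a, b ∈ A}. With |A| = 4, there are |A|^2 = 16 ordered sum pairs; collecting distinct values, A + A = {-38, -10, -5, 2, 18, 23, 28, 30, 35, 42}, so |A + A| = 10. Thus K = 10/4 = 5/2. For comparison, the minimum possible |A + A| over all 4-element sets is 2·4 − 1 = 7 (so min K = 7/4), attained only by arithmetic progressions.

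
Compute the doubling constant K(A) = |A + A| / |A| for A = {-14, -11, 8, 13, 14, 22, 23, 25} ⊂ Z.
K = |A + A| / |A| = 34/8 = 17/4

Enumerate A + A = {a + b : a, b ∈ A}. With |A| = 8, there are |A|^2 = 64 ordered sum pairs; collecting distinct values, A + A = {-28, -25, -22, -6, -3, -1, 0, 2, 3, 8, 9, 11, 12, 14, 16, 21, 22, 26, 27, 28, 30, 31, 33, 35, 36, 37, 38, 39, 44, 45, 46, 47, 48, 50}, so |A + A| = 34. Thus K = 34/8 = 17/4. For comparison, the minimum possible |A + A| over all 8-element sets is 2·8 − 1 = 15 (so min K = 15/8), attained only by arithmetic progressions.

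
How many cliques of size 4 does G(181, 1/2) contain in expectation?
E[# K_4] = C(181, 4) · (1/2)^C(4, 2) = 43252665 / 2^6 = 675822.890625

For each 4-subset S of vertices (there are C(181, 4) = 43252665 such S), let X_S = 1 if S induces a K_4 (all C(4, 2) = 6 edges present). Then P(X_S = 1) = (1/2)^6 = 1/64. By linearity of expectation, E[# K_4] = C(181, 4) · (1/2)^6 = 43252665 / 64 = 675822.890625.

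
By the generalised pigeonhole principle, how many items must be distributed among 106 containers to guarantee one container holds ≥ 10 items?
n = (10 − 1)·106 + 1 = 955

By the generalised pigeonhole principle, to guarantee some box contains ≥ r objects we need more than (r − 1) · k objects total. Threshold: n = (r − 1) · k + 1. With r = 10 and k = 106: n = 9 · 106 + 1 = 954 + 1 = 955. For n = 954 = 9 · 106, we can put exactly 9 objects in every box, avoiding 10 in any single one — so 955 is tight.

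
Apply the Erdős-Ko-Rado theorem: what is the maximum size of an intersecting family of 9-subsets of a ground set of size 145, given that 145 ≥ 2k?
max |F| = C(144, 8) = 3762079360182

The Erdős-Ko-Rado theorem states: for n ≥ 2k, an intersecting family of k-subsets of an n-element set has size at most C(n − 1, k − 1), with equality for 'star' families {A ⊆ [n] : |A| = k, i ∈ A} (fix an element i). For n = 145, k = 9: C(144, 8) = 3762079360182.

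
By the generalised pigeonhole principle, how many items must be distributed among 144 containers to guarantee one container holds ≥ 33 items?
n = (33 − 1)·144 + 1 = 4609

By the generalised pigeonhole principle, to guarantee some box contains ≥ r objects we need more than (r − 1) · k objects total. Threshold: n = (r − 1) · k + 1. With r = 33 and k = 144: n = 32 · 144 + 1 = 4608 + 1 = 4609. For n = 4608 = 32 · 144, we can put exactly 32 objects in every box, avoiding 33 in any single one — so 4609 is tight.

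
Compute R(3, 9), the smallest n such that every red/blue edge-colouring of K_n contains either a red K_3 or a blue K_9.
R(3, 9) = 36

Lower bound: an explicit 2-colouring of K_{35} (typically a Paley-type or other structured construction) avoids a red K_3 and a blue K_9, showing R(3, 9) > 35.
Upper bound: the simple Erdős–Szekeres recurrence only gives R(3, 9) ≤ 37; the tight bound R(3, 9) ≤ 36 requires a sharper case analysis (or computer search) of 2-colourings of K_{36}.
Hence R(3, 9) = 36.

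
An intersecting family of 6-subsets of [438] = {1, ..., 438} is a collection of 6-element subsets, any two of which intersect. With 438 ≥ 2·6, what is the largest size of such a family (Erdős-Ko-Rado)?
max |F| = C(437, 5) = 129793685077

The Erdős-Ko-Rado theorem states: for n ≥ 2k, an intersecting family of k-subsets of an n-element set has size at most C(n − 1, k − 1), with equality for 'star' families {A ⊆ [n] : |A| = k, i ∈ A} (fix an element i). For n = 438, k = 6: C(437, 5) = 129793685077.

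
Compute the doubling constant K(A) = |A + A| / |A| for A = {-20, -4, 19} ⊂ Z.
K = |A + A| / |A| = 6/3 = 2

Enumerate A + A = {a + b : a, b ∈ A}. With |A| = 3, there are |A|^2 = 9 ordered sum pairs; collecting distinct values, A + A = {-40, -24, -8, -1, 15, 38}, so |A + A| = 6. Thus K = 6/3 = 2. For comparison, the minimum possible |A + A| over all 3-element sets is 2·3 − 1 = 5 (so min K = 5/3), attained only by arithmetic progressions.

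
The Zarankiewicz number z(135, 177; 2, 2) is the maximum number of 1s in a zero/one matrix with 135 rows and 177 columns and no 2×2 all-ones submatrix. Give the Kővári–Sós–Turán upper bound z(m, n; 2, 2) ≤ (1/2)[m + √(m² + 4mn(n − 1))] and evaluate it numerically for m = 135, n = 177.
z(135, 177; 2, 2) ≤ (1/2)[135 + √(135² + 4·135·177·176)] = (1/2)[135 + √16840305] = 2119.347

Kővári–Sós–Turán: let r_1, ..., r_135 be the row sums and z = Σ r_i the total number of 1s. Each pair of columns can share at most one row with both entries 1 (else a 2×2 all-ones block appears), so Σ_i C(r_i, 2) ≤ C(177, 2) = 15576. By convexity Σ_i C(r_i, 2) ≥ 135·C(z/135, 2) = z(z − 135)/(2·135), giving z² − 135z − 135·177·176 ≤ 0 and hence z ≤ (1/2)[135 + √(18225 + 4·4205520)] = (1/2)[135 + √16840305] ≈ (1/2)(135 + 4103.6941) = 2119.347.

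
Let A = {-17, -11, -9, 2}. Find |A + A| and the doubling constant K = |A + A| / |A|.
K = |A + A| / |A| = 10/4 = 5/2

Enumerate A + A = {a + b : a, b ∈ A}. With |A| = 4, there are |A|^2 = 16 ordered sum pairs; collecting distinct values, A + A = {-34, -28, -26, -22, -20, -18, -15, -9, -7, 4}, so |A + A| = 10. Thus K = 10/4 = 5/2. For comparison, the minimum possible |A + A| over all 4-element sets is 2·4 − 1 = 7 (so min K = 7/4), attained only by arithmetic progressions.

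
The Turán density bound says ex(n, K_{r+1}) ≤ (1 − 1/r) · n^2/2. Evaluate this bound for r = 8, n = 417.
Turán density bound = (7/8) · 417^2/2 = 1217223/16 ≈ 76076.4375

Turán's theorem: ex(n, K_{r+1}) is achieved by the complete r-partite Turán graph T(n, r) with parts as balanced as possible, and is at most (1 − 1/r) · n^2/2. For r = 8, n = 417: the density bound is (7/8) · 173889/2 = 1217223/16 ≈ 76076.4375. The integer-valued extremum is e(T(417, 8)) = 76076, which is strictly less than the density bound 1217223/16 since 8 ∤ 417 (the parts of T(417, 8) cannot all be equal).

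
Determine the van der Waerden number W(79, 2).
W(79, 2) = 79 + 1 = 80

A 2-term AP is any pair of integers, so a monochromatic 2-AP exists iff some colour is used at least twice. With 79 colours, the colouring i ↦ i on {1, ..., 79} uses each colour once, avoiding any monochromatic pair, so W(79, 2) > 79. For {1, ..., 80}, pigeonhole forces two integers of the same colour, which form a monochromatic 2-AP. Hence W(79, 2) = 80.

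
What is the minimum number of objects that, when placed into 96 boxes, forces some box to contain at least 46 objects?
n = (46 − 1)·96 + 1 = 4321

By the generalised pigeonhole principle, to guarantee some box contains ≥ r objects we need more than (r − 1) · k objects total. Threshold: n = (r − 1) · k + 1. With r = 46 and k = 96: n = 45 · 96 + 1 = 4320 + 1 = 4321. For n = 4320 = 45 · 96, we can put exactly 45 objects in every box, avoiding 46 in any single one — so 4321 is tight.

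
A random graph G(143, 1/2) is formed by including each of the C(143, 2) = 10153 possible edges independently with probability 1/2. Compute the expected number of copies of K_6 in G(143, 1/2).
E[# K_6] = C(143, 6) · (1/2)^C(6, 2) = 10679057389 / 2^15 ≈ 325898.968170

For each 6-subset S of vertices (there are C(143, 6) = 10679057389 such S), let X_S = 1 if S induces a K_6 (all C(6, 2) = 15 edges present). Then P(X_S = 1) = (1/2)^15 = 1/32768. By linearity of expectation, E[# K_6] = C(143, 6) · (1/2)^15 = 10679057389 / 32768 ≈ 325898.968170.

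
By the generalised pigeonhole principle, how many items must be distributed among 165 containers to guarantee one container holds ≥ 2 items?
n = (2 − 1)·165 + 1 = 166

By the generalised pigeonhole principle, to guarantee some box contains ≥ r objects we need more than (r − 1) · k objects total. Threshold: n = (r − 1) · k + 1. With r = 2 and k = 165: n = 1 · 165 + 1 = 165 + 1 = 166. For n = 165 = 1 · 165, we can put exactly 1 objects in every box, avoiding 2 in any single one — so 166 is tight.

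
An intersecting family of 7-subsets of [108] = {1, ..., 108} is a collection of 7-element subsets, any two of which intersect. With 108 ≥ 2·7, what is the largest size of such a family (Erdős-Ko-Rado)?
max |F| = C(107, 6) = 1807245622

The Erdős-Ko-Rado theorem states: for n ≥ 2k, an intersecting family of k-subsets of an n-element set has size at most C(n − 1, k − 1), with equality for 'star' families {A ⊆ [n] : |A| = k, i ∈ A} (fix an element i). For n = 108, k = 7: C(107, 6) = 1807245622.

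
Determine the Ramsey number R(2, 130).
R(2, 130) = 130

R(2, k) = k for all k ≥ 2: in a 2-colouring of K_k, either some edge is red (a red K_2) or all edges are blue (a blue K_k). And K_{129} coloured all-blue has no blue K_130, so R(2, 130) > 129. Hence R(2, 130) = 130.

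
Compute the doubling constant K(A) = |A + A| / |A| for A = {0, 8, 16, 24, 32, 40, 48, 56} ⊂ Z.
K = |A + A| / |A| = 15/8

Enumerate A + A = {a + b : a, b ∈ A}. With |A| = 8, there are |A|^2 = 64 ordered sum pairs; collecting distinct values, A + A = {0, 8, 16, 24, 32, 40, 48, 56, 64, 72, 80, 88, 96, 104, 112}, so |A + A| = 15. Thus K = 15/8. Here |A + A| = 2|A| − 1 = 15, the minimum possible — so K = 15/8 is minimal, which holds iff A is an arithmetic progression.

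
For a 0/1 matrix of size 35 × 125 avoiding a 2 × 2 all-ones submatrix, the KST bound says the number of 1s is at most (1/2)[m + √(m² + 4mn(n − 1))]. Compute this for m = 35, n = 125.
z(35, 125; 2, 2) ≤ (1/2)[35 + √(35² + 4·35·125·124)] = (1/2)[35 + √2171225] = 754.2539

Kővári–Sós–Turán: let r_1, ..., r_35 be the row sums and z = Σ r_i the total number of 1s. Each pair of columns can share at most one row with both entries 1 (else a 2×2 all-ones block appears), so Σ_i C(r_i, 2) ≤ C(125, 2) = 7750. By convexity Σ_i C(r_i, 2) ≥ 35·C(z/35, 2) = z(z − 35)/(2·35), giving z² − 35z − 35·125·124 ≤ 0 and hence z ≤ (1/2)[35 + √(1225 + 4·542500)] = (1/2)[35 + √2171225] ≈ (1/2)(35 + 1473.5077) = 754.2539.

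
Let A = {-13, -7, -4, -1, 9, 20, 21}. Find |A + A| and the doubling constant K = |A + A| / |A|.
K = |A + A| / |A| = 25/7

Enumerate A + A = {a + b : a, b ∈ A}. With |A| = 7, there are |A|^2 = 49 ordered sum pairs; collecting distinct values, A + A = {-26, -20, -17, -14, -11, -8, -5, -4, -2, 2, 5, 7, 8, 13, 14, 16, 17, 18, 19, 20, 29, 30, 40, 41, 42}, so |A + A| = 25. Thus K = 25/7. For comparison, the minimum possible |A + A| over all 7-element sets is 2·7 − 1 = 13 (so min K = 13/7), attained only by arithmetic progressions.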